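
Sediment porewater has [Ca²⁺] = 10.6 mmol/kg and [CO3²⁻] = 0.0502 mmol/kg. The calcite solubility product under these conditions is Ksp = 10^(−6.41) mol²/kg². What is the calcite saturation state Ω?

Ksp = 10^(−6.41) = 3.890×10^-7
Ω = [Ca²⁺][CO3²⁻]/Ksp = (10.6×10^-3)(0.0502×10^-3) / 3.890×10^-7 = 1.37

Ω = 1.37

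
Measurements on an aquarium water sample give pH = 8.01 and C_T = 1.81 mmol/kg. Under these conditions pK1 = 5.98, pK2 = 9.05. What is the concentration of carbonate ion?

[CO3²⁻] = 0.150 mmol/kg

α₂ = 1 / (1 + [H⁺]/K2 + [H⁺]²/(K1K2)) = 1 / (1 + 10^+1.04 + 10^-0.99)
   = 1 / (1 + 10.965 + 0.10233) = 1/12.067 = 0.08287
[CO3²⁻] = α₂ × DIC = 0.08287 × 1.81 = 0.150 mmol/kg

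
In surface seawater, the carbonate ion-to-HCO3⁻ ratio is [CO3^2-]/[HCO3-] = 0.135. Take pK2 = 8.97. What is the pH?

pH = 8.10

From K2 = [H⁺][CO3^2-]/[HCO3-]:  pH = pK2 + log₁₀([CO3^2-]/[HCO3-])
log₁₀(0.135) = -0.870
pH = 8.97 + (-0.870) = 8.10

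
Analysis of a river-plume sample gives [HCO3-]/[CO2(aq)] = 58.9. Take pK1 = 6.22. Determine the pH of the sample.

From K1 = [H⁺][HCO3-]/[CO2(aq)]:  pH = pK1 + log₁₀([HCO3-]/[CO2(aq)])
log₁₀(58.9) = +1.770
pH = 6.22 + (+1.770) = 7.99

pH = 7.99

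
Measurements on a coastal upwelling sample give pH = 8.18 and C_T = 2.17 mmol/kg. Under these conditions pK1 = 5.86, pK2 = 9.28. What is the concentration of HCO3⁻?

α₁ = 1 / (1 + [H⁺]/K1 + K2/[H⁺]) = 1 / (1 + 10^-2.32 + 10^-1.10)
   = 1 / (1 + 0.0047863 + 0.079433) = 1/1.0842 = 0.9223
[HCO3⁻] = α₁ × DIC = 0.9223 × 2.17 = 2.00 mmol/kg

[HCO3⁻] = 2.00 mmol/kg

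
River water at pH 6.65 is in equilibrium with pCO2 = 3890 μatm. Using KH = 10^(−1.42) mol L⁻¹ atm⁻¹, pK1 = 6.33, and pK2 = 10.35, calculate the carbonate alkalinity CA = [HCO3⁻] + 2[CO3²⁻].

CA = 0.309 mmol/L

[CO2*] = KH · pCO2 = 10^(−1.42) × 3890×10^-6 = 1.479×10^-4 mol/L
α₀ = 1/(1 + K1/[H⁺] + K1K2/[H⁺]²) = 1/(1 + 10^+0.32 + 10^-3.38) = 0.3237
DIC = [CO2*]/α₀ = 1.479×10^-4 / 0.3237 = 0.4569 mmol/L
CA = (α₁ + 2α₂)·DIC = (0.6762 + 2×0.0001349) × 0.4569 = 0.309 mmol/L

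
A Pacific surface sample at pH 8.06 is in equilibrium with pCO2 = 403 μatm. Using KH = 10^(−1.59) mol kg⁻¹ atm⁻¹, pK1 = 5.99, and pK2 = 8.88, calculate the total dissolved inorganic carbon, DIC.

[CO2*] = KH · pCO2 = 10^(−1.59) × 403×10^-6 = 1.036×10^-5 mol/kg
α₀ = 1/(1 + K1/[H⁺] + K1K2/[H⁺]²) = 1/(1 + 10^+2.07 + 10^+1.25) = 0.007338
DIC = [CO2*]/α₀ = 1.036×10^-5 / 0.007338 = 1.41 mmol/kg

DIC = 1.41 mmol/kg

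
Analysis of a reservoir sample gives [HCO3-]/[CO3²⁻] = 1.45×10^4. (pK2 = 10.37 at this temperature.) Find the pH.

From K2 = [H⁺][CO3²⁻]/[HCO3-]:  pH = pK2 − log₁₀([HCO3-]/[CO3²⁻])
log₁₀(1.45×10^4) = +4.161
pH = 10.37 − (+4.161) = 6.21

pH = 6.21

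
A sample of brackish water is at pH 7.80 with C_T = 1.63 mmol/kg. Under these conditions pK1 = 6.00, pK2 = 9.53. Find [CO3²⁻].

[CO3²⁻] = 0.0293 mmol/kg

α₂ = 1 / (1 + [H⁺]/K2 + [H⁺]²/(K1K2)) = 1 / (1 + 10^+1.73 + 10^-0.07)
   = 1 / (1 + 53.703 + 0.85114) = 1/55.554 = 0.01800
[CO3²⁻] = α₂ × DIC = 0.01800 × 1.63 = 0.0293 mmol/kg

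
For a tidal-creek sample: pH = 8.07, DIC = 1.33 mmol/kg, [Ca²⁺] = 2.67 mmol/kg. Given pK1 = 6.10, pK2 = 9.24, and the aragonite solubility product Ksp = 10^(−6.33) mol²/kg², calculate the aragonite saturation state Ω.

Ω = 0.476

α₂ = 1 / (1 + [H⁺]/K2 + [H⁺]²/(K1K2)) = 1 / (1 + 10^+1.17 + 10^-0.80)
   = 1 / (1 + 14.791 + 0.15849) = 1/15.950 = 0.06270
[CO3²⁻] = α₂ × DIC = 0.06270 × 1.33 = 0.08339 mmol/kg
Ksp = 10^(−6.33) = 4.677×10^-7
Ω = [Ca²⁺][CO3²⁻]/Ksp = (2.67×10^-3)(8.339×10^-5) / 4.677×10^-7 = 0.476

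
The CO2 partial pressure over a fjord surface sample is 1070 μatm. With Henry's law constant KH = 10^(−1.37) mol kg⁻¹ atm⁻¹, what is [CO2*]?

KH = 10^(−1.37) = 4.266×10^-2 mol kg⁻¹ atm⁻¹
[CO2*] = KH · pCO2 = 4.266×10^-2 × 1070×10^-6 atm = 4.56×10^-5 mol/kg

[CO2*] = 45.6 μmol/kg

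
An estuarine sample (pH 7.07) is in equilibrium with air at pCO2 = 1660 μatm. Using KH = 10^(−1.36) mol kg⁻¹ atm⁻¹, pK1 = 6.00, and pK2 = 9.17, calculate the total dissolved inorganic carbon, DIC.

[CO2*] = KH · pCO2 = 10^(−1.36) × 1660×10^-6 = 7.246×10^-5 mol/kg
α₀ = 1/(1 + K1/[H⁺] + K1K2/[H⁺]²) = 1/(1 + 10^+1.07 + 10^-1.03) = 0.07787
DIC = [CO2*]/α₀ = 7.246×10^-5 / 0.07787 = 0.931 mmol/kg

DIC = 0.931 mmol/kg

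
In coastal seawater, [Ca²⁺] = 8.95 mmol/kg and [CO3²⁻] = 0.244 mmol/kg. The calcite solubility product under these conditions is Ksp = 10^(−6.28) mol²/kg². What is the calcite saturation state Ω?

Ksp = 10^(−6.28) = 5.248×10^-7
Ω = [Ca²⁺][CO3²⁻]/Ksp = (8.95×10^-3)(0.244×10^-3) / 5.248×10^-7 = 4.16

Ω = 4.16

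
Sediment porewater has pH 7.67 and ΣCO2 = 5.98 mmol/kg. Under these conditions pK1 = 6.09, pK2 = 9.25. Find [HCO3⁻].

[HCO3⁻] = 5.68 mmol/kg

α₁ = 1 / (1 + [H⁺]/K1 + K2/[H⁺]) = 1 / (1 + 10^-1.58 + 10^-1.58)
   = 1 / (1 + 0.026303 + 0.026303) = 1/1.0526 = 0.9500
[HCO3⁻] = α₁ × DIC = 0.9500 × 5.98 = 5.68 mmol/kg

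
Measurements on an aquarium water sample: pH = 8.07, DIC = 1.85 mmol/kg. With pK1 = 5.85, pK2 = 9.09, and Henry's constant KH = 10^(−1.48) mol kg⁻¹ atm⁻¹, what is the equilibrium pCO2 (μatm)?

pCO2 = 306 μatm

α₀ = 1 / (1 + K1/[H⁺] + K1K2/[H⁺]²) = 1 / (1 + 10^+2.22 + 10^+1.20)
   = 1 / (1 + 165.96 + 15.849) = 1/182.81 = 0.005470
[CO2*] = α₀ × DIC = 0.005470 × 1.85 = 0.01012 mmol/kg = 10.12 μmol/kg
pCO2 = [CO2*]/KH = 1.012×10^-5 / 3.311×10^-2 = 306 μatm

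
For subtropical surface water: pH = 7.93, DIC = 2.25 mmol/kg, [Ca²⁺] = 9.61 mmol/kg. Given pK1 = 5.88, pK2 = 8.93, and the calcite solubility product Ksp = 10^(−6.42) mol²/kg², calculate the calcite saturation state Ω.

α₂ = 1 / (1 + [H⁺]/K2 + [H⁺]²/(K1K2)) = 1 / (1 + 10^+1.00 + 10^-1.05)
   = 1 / (1 + 10.000 + 0.089125) = 1/11.089 = 0.09018
[CO3²⁻] = α₂ × DIC = 0.09018 × 2.25 = 0.2029 mmol/kg
Ksp = 10^(−6.42) = 3.802×10^-7
Ω = [Ca²⁺][CO3²⁻]/Ksp = (9.61×10^-3)(2.029×10^-4) / 3.802×10^-7 = 5.13

Ω = 5.13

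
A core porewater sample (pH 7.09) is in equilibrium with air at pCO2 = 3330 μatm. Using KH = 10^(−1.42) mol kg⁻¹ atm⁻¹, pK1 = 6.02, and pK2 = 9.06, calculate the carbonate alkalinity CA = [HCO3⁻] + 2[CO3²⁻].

[CO2*] = KH · pCO2 = 10^(−1.42) × 3330×10^-6 = 1.266×10^-4 mol/kg
α₀ = 1/(1 + K1/[H⁺] + K1K2/[H⁺]²) = 1/(1 + 10^+1.07 + 10^-0.90) = 0.07767
DIC = [CO2*]/α₀ = 1.266×10^-4 / 0.07767 = 1.630 mmol/kg
CA = (α₁ + 2α₂)·DIC = (0.9126 + 2×0.009778) × 1.630 = 1.52 mmol/kg

CA = 1.52 mmol/kg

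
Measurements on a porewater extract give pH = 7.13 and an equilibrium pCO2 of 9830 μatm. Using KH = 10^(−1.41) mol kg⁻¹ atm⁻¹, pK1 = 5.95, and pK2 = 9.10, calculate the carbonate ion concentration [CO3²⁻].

[CO3²⁻] = 0.0620 mmol/kg

[CO2*] = KH · pCO2 = 10^(−1.41) × 9830×10^-6 = 3.824×10^-4 mol/kg
α₀ = 1/(1 + K1/[H⁺] + K1K2/[H⁺]²) = 1/(1 + 10^+1.18 + 10^-0.79) = 0.06136
DIC = [CO2*]/α₀ = 3.824×10^-4 / 0.06136 = 6.233 mmol/kg
[CO3²⁻] = α₂·DIC; α₂ = 0.009951, so [CO3²⁻] = 0.009951 × 6.233 = 0.0620 mmol/kg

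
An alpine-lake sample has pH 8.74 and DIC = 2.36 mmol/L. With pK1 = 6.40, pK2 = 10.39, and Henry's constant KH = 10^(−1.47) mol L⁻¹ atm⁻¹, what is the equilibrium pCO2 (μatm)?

α₀ = 1 / (1 + K1/[H⁺] + K1K2/[H⁺]²) = 1 / (1 + 10^+2.34 + 10^+0.69)
   = 1 / (1 + 218.78 + 4.8978) = 1/224.67 = 0.004451
[CO2*] = α₀ × DIC = 0.004451 × 2.36 = 0.01050 mmol/L = 10.50 μmol/L
pCO2 = [CO2*]/KH = 1.050×10^-5 / 3.388×10^-2 = 310 μatm

pCO2 = 310 μatm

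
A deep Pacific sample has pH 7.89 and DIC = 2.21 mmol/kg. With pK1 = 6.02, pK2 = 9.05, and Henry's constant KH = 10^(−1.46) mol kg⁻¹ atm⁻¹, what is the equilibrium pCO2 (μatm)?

pCO2 = 794 μatm

α₀ = 1 / (1 + K1/[H⁺] + K1K2/[H⁺]²) = 1 / (1 + 10^+1.87 + 10^+0.71)
   = 1 / (1 + 74.131 + 5.1286) = 1/80.260 = 0.01246
[CO2*] = α₀ × DIC = 0.01246 × 2.21 = 0.02754 mmol/kg
pCO2 = [CO2*]/KH = 2.754×10^-5 / 3.467×10^-2 = 794 μatm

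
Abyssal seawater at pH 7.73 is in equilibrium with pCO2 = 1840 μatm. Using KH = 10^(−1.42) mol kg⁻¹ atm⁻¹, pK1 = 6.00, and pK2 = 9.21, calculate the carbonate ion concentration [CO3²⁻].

[CO3²⁻] = 0.124 mmol/kg

[CO2*] = KH · pCO2 = 10^(−1.42) × 1840×10^-6 = 6.995×10^-5 mol/kg
α₀ = 1/(1 + K1/[H⁺] + K1K2/[H⁺]²) = 1/(1 + 10^+1.73 + 10^+0.25) = 0.01770
DIC = [CO2*]/α₀ = 6.995×10^-5 / 0.01770 = 3.951 mmol/kg
[CO3²⁻] = α₂·DIC; α₂ = 0.03148, so [CO3²⁻] = 0.03148 × 3.951 = 0.124 mmol/kg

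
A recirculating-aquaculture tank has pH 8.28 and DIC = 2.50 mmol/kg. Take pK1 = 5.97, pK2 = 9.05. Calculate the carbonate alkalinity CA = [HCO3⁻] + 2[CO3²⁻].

CA = [HCO3⁻] + 2[CO3²⁻] = (α₁ + 2α₂)·DIC
At pH 8.28: [H⁺]/K1 = 10^-2.31 = 0.0048978, K2/[H⁺] = 10^-0.77 = 0.16982
α₁ = 1/(1 + 0.0048978 + 0.16982) = 1/1.1747 = 0.8513; α₂ = α₁·K2/[H⁺] = 0.1446
α₁ + 2α₂ = 1.1404
CA = 1.1404 × 2.50 = 2.85 mmol/kg

CA = 2.85 mmol/kg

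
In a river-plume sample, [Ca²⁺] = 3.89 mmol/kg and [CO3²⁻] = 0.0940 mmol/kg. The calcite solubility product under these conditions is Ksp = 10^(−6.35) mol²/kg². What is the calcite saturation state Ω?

Ksp = 10^(−6.35) = 4.467×10^-7
Ω = [Ca²⁺][CO3²⁻]/Ksp = (3.89×10^-3)(0.0940×10^-3) / 4.467×10^-7 = 0.819

Ω = 0.819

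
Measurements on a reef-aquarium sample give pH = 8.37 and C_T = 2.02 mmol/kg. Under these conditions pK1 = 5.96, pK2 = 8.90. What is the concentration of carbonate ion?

[CO3²⁻] = 0.459 mmol/kg

α₂ = 1 / (1 + [H⁺]/K2 + [H⁺]²/(K1K2)) = 1 / (1 + 10^+0.53 + 10^-1.88)
   = 1 / (1 + 3.3884 + 0.013183) = 1/4.4016 = 0.2272
[CO3²⁻] = α₂ × DIC = 0.2272 × 2.02 = 0.459 mmol/kg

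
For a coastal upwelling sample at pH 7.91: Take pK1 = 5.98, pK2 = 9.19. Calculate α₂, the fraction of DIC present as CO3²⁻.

α₂ = 0.0493

α₂ = 1 / (1 + [H⁺]/K2 + [H⁺]²/(K1K2)) = 1 / (1 + 10^+1.28 + 10^-0.65)
   = 1 / (1 + 19.055 + 0.22387) = 1/20.278 = 0.04931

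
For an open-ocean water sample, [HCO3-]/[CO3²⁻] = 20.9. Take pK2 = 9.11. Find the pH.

From K2 = [H⁺][CO3²⁻]/[HCO3-]:  pH = pK2 − log₁₀([HCO3-]/[CO3²⁻])
log₁₀(20.9) = +1.320
pH = 9.11 − (+1.320) = 7.79

pH = 7.79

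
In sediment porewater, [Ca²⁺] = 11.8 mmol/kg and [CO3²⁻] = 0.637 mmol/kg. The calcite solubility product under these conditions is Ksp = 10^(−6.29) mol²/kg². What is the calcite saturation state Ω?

Ω = 14.7

Ksp = 10^(−6.29) = 5.129×10^-7
Ω = [Ca²⁺][CO3²⁻]/Ksp = (11.8×10^-3)(0.637×10^-3) / 5.129×10^-7 = 14.7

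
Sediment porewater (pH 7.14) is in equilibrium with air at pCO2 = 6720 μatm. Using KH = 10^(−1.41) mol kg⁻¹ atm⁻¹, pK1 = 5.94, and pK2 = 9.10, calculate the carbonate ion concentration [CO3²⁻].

[CO2*] = KH · pCO2 = 10^(−1.41) × 6720×10^-6 = 2.614×10^-4 mol/kg
α₀ = 1/(1 + K1/[H⁺] + K1K2/[H⁺]²) = 1/(1 + 10^+1.20 + 10^-0.76) = 0.05875
DIC = [CO2*]/α₀ = 2.614×10^-4 / 0.05875 = 4.450 mmol/kg
[CO3²⁻] = α₂·DIC; α₂ = 0.01021, so [CO3²⁻] = 0.01021 × 4.450 = 0.0454 mmol/kg

[CO3²⁻] = 0.0454 mmol/kg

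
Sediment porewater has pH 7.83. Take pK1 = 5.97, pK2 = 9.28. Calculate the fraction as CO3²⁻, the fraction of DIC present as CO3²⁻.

α₂ = 1 / (1 + [H⁺]/K2 + [H⁺]²/(K1K2)) = 1 / (1 + 10^+1.45 + 10^-0.41)
   = 1 / (1 + 28.184 + 0.38905) = 1/29.573 = 0.03381

α₂ = 0.0338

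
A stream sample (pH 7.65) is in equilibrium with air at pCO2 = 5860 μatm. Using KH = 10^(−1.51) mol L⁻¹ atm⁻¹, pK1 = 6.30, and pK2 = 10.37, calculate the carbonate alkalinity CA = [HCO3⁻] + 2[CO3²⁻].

[CO2*] = KH · pCO2 = 10^(−1.51) × 5860×10^-6 = 1.811×10^-4 mol/L
α₀ = 1/(1 + K1/[H⁺] + K1K2/[H⁺]²) = 1/(1 + 10^+1.35 + 10^-1.37) = 0.04268
DIC = [CO2*]/α₀ = 1.811×10^-4 / 0.04268 = 4.243 mmol/L
CA = (α₁ + 2α₂)·DIC = (0.9555 + 2×0.001821) × 4.243 = 4.07 mmol/L

CA = 4.07 mmol/L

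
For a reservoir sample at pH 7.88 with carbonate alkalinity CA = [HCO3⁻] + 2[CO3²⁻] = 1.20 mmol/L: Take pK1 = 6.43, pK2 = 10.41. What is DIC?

CA = [HCO3⁻] + 2[CO3²⁻] = (α₁ + 2α₂)·DIC
At pH 7.88: [H⁺]/K1 = 10^-1.45 = 0.035481, K2/[H⁺] = 10^-2.53 = 0.0029512
α₁ = 1/(1 + 0.035481 + 0.0029512) = 1/1.0384 = 0.9630; α₂ = α₁·K2/[H⁺] = 0.002842
α₁ + 2α₂ = 0.9687
DIC = CA / (α₁ + 2α₂) = 1.20 / 0.9687 = 1.24 mmol/L

DIC = 1.24 mmol/L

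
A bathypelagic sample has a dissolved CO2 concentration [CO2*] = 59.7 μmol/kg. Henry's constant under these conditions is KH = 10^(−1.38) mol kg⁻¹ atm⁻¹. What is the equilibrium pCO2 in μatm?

pCO2 = 1430 μatm

KH = 10^(−1.38) = 4.169×10^-2 mol kg⁻¹ atm⁻¹
pCO2 = [CO2*]/KH = 59.7×10^-6 / 4.169×10^-2 = 1.43×10^-3 atm = 1430 μatm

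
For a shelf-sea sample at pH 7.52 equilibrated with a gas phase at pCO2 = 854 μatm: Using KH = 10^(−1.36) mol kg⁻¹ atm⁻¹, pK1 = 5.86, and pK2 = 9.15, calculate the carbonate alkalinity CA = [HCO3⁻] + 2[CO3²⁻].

[CO2*] = KH · pCO2 = 10^(−1.36) × 854×10^-6 = 3.728×10^-5 mol/kg
α₀ = 1/(1 + K1/[H⁺] + K1K2/[H⁺]²) = 1/(1 + 10^+1.66 + 10^+0.03) = 0.02093
DIC = [CO2*]/α₀ = 3.728×10^-5 / 0.02093 = 1.781 mmol/kg
CA = (α₁ + 2α₂)·DIC = (0.9566 + 2×0.02243) × 1.781 = 1.78 mmol/kg

CA = 1.78 mmol/kg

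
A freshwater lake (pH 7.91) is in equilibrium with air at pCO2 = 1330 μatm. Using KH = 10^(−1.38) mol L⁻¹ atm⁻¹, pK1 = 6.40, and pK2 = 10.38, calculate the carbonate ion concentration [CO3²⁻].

[CO2*] = KH · pCO2 = 10^(−1.38) × 1330×10^-6 = 5.544×10^-5 mol/L
α₀ = 1/(1 + K1/[H⁺] + K1K2/[H⁺]²) = 1/(1 + 10^+1.51 + 10^-0.96) = 0.02988
DIC = [CO2*]/α₀ = 5.544×10^-5 / 0.02988 = 1.856 mmol/L
[CO3²⁻] = α₂·DIC; α₂ = 0.003276, so [CO3²⁻] = 0.003276 × 1.856 = 0.00608 mmol/L = 6.08 μmol/L

[CO3²⁻] = 6.08 μmol/L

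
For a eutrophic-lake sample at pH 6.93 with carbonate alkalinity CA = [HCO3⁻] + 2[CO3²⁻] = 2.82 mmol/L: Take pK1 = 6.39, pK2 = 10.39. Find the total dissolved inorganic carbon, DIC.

CA = [HCO3⁻] + 2[CO3²⁻] = (α₁ + 2α₂)·DIC
At pH 6.93: [H⁺]/K1 = 10^-0.54 = 0.28840, K2/[H⁺] = 10^-3.46 = 0.00034674
α₁ = 1/(1 + 0.28840 + 0.00034674) = 1/1.2887 = 0.7759; α₂ = α₁·K2/[H⁺] = 0.0002690
α₁ + 2α₂ = 0.7765
DIC = CA / (α₁ + 2α₂) = 2.82 / 0.7765 = 3.63 mmol/L

DIC = 3.63 mmol/L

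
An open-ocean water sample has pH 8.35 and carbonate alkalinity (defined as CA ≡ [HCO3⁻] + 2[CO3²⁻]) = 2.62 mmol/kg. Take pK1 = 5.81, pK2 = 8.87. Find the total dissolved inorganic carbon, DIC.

DIC = 2.13 mmol/kg

CA = [HCO3⁻] + 2[CO3²⁻] = (α₁ + 2α₂)·DIC
At pH 8.35: [H⁺]/K1 = 10^-2.54 = 0.0028840, K2/[H⁺] = 10^-0.52 = 0.30200
α₁ = 1/(1 + 0.0028840 + 0.30200) = 1/1.3049 = 0.7664; α₂ = α₁·K2/[H⁺] = 0.2314
α₁ + 2α₂ = 1.2292
DIC = CA / (α₁ + 2α₂) = 2.62 / 1.2292 = 2.13 mmol/kg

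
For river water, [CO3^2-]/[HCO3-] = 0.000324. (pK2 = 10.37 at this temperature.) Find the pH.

From K2 = [H⁺][CO3^2-]/[HCO3-]:  pH = pK2 + log₁₀([CO3^2-]/[HCO3-])
log₁₀(0.000324) = -3.489
pH = 10.37 + (-3.489) = 6.88

pH = 6.88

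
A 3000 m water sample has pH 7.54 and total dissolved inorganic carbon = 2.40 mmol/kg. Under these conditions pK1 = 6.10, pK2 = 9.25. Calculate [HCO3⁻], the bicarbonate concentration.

[HCO3⁻] = 2.27 mmol/kg

α₁ = 1 / (1 + [H⁺]/K1 + K2/[H⁺]) = 1 / (1 + 10^-1.44 + 10^-1.71)
   = 1 / (1 + 0.036308 + 0.019498) = 1/1.0558 = 0.9471
[HCO3⁻] = α₁ × DIC = 0.9471 × 2.40 = 2.27 mmol/kg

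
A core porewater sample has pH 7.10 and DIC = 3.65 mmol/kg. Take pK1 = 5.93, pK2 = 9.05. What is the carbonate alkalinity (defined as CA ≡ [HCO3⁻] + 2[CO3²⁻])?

CA = 3.46 mmol/kg

CA = [HCO3⁻] + 2[CO3²⁻] = (α₁ + 2α₂)·DIC
At pH 7.10: [H⁺]/K1 = 10^-1.17 = 0.067608, K2/[H⁺] = 10^-1.95 = 0.011220
α₁ = 1/(1 + 0.067608 + 0.011220) = 1/1.0788 = 0.9269; α₂ = α₁·K2/[H⁺] = 0.01040
α₁ + 2α₂ = 0.9477
CA = 0.9477 × 3.65 = 3.46 mmol/kg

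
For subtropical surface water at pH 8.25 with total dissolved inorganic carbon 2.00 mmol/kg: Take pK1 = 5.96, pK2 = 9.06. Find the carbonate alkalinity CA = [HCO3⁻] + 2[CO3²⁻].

CA = [HCO3⁻] + 2[CO3²⁻] = (α₁ + 2α₂)·DIC
At pH 8.25: [H⁺]/K1 = 10^-2.29 = 0.0051286, K2/[H⁺] = 10^-0.81 = 0.15488
α₁ = 1/(1 + 0.0051286 + 0.15488) = 1/1.1600 = 0.8621; α₂ = α₁·K2/[H⁺] = 0.1335
α₁ + 2α₂ = 1.1291
CA = 1.1291 × 2.00 = 2.26 mmol/kg

CA = 2.26 mmol/kg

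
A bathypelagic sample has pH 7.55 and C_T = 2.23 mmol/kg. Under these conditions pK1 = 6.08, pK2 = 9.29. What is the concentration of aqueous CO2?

α₀ = 1 / (1 + K1/[H⁺] + K1K2/[H⁺]²) = 1 / (1 + 10^+1.47 + 10^-0.27)
   = 1 / (1 + 29.512 + 0.53703) = 1/31.049 = 0.03221
[CO2*] = α₀ × DIC = 0.03221 × 2.23 = 0.0718 mmol/kg

[CO2*] = 0.0718 mmol/kg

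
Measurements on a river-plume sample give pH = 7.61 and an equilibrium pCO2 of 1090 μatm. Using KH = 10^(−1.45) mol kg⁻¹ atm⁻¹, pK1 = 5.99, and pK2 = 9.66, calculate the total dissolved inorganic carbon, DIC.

DIC = 1.67 mmol/kg

[CO2*] = KH · pCO2 = 10^(−1.45) × 1090×10^-6 = 3.867×10^-5 mol/kg
α₀ = 1/(1 + K1/[H⁺] + K1K2/[H⁺]²) = 1/(1 + 10^+1.62 + 10^-0.43) = 0.02322
DIC = [CO2*]/α₀ = 3.867×10^-5 / 0.02322 = 1.67 mmol/kg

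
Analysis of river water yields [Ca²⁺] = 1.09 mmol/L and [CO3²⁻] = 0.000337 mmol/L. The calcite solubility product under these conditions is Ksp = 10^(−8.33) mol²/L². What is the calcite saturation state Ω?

Ω = 0.0785

Ksp = 10^(−8.33) = 4.677×10^-9
Ω = [Ca²⁺][CO3²⁻]/Ksp = (1.09×10^-3)(0.000337×10^-3) / 4.677×10^-9 = 0.0785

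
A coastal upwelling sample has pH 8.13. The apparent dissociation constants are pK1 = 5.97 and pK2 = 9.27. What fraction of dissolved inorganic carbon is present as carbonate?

α₂ = 1 / (1 + [H⁺]/K2 + [H⁺]²/(K1K2)) = 1 / (1 + 10^+1.14 + 10^-1.02)
   = 1 / (1 + 13.804 + 0.095499) = 1/14.899 = 0.06712

α₂ = 0.0671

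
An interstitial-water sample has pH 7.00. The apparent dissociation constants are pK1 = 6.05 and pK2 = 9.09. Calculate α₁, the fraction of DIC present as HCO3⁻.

α₁ = 1 / (1 + [H⁺]/K1 + K2/[H⁺]) = 1 / (1 + 10^-0.95 + 10^-2.09)
   = 1 / (1 + 0.11220 + 0.0081283) = 1/1.1203 = 0.8926

α₁ = 0.893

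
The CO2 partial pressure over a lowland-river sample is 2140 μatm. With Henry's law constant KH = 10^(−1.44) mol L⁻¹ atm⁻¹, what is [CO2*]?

[CO2*] = 77.7 μmol/L

KH = 10^(−1.44) = 3.631×10^-2 mol L⁻¹ atm⁻¹
[CO2*] = KH · pCO2 = 3.631×10^-2 × 2140×10^-6 atm = 7.77×10^-5 mol/L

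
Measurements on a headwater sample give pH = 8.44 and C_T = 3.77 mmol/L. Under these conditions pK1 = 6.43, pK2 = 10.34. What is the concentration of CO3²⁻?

[CO3²⁻] = 0.0464 mmol/L

α₂ = 1 / (1 + [H⁺]/K2 + [H⁺]²/(K1K2)) = 1 / (1 + 10^+1.90 + 10^-0.11)
   = 1 / (1 + 79.433 + 0.77625) = 1/81.209 = 0.01231
[CO3²⁻] = α₂ × DIC = 0.01231 × 3.77 = 0.0464 mmol/L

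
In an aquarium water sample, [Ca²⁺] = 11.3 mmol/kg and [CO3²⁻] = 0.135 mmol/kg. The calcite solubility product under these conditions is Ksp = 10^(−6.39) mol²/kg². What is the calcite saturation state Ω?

Ω = 3.74

Ksp = 10^(−6.39) = 4.074×10^-7
Ω = [Ca²⁺][CO3²⁻]/Ksp = (11.3×10^-3)(0.135×10^-3) / 4.074×10^-7 = 3.74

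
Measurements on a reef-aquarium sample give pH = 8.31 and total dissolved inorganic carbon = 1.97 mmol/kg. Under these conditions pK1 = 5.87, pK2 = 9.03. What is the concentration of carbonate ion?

[CO3²⁻] = 0.314 mmol/kg

α₂ = 1 / (1 + [H⁺]/K2 + [H⁺]²/(K1K2)) = 1 / (1 + 10^+0.72 + 10^-1.72)
   = 1 / (1 + 5.2481 + 0.019055) = 1/6.2671 = 0.1596
[CO3²⁻] = α₂ × DIC = 0.1596 × 1.97 = 0.314 mmol/kg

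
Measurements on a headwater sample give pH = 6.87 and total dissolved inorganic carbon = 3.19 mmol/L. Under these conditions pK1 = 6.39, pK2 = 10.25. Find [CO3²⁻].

α₂ = 1 / (1 + [H⁺]/K2 + [H⁺]²/(K1K2)) = 1 / (1 + 10^+3.38 + 10^+2.90)
   = 1 / (1 + 2398.8 + 794.33) = 1/3194.2 = 0.0003131
[CO3²⁻] = α₂ × DIC = 0.0003131 × 3.19 = 0.000999 mmol/L = 0.999 μmol/L

[CO3²⁻] = 0.999 μmol/L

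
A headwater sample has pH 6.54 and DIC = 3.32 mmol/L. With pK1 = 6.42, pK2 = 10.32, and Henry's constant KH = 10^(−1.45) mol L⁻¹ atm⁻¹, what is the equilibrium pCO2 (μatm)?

pCO2 = 4.04×10^4 μatm

α₀ = 1 / (1 + K1/[H⁺] + K1K2/[H⁺]²) = 1 / (1 + 10^+0.12 + 10^-3.66)
   = 1 / (1 + 1.3183 + 0.00021878) = 1/2.3185 = 0.4313
[CO2*] = α₀ × DIC = 0.4313 × 3.32 = 1.432 mmol/L
pCO2 = [CO2*]/KH = 1.432×10^-3 / 3.548×10^-2 = 4.04×10^4 μatm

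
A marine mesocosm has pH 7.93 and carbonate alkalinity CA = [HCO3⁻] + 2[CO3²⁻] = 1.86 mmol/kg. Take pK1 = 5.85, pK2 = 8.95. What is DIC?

CA = [HCO3⁻] + 2[CO3²⁻] = (α₁ + 2α₂)·DIC
At pH 7.93: [H⁺]/K1 = 10^-2.08 = 0.0083176, K2/[H⁺] = 10^-1.02 = 0.095499
α₁ = 1/(1 + 0.0083176 + 0.095499) = 1/1.1038 = 0.9059; α₂ = α₁·K2/[H⁺] = 0.08652
α₁ + 2α₂ = 1.0790
DIC = CA / (α₁ + 2α₂) = 1.86 / 1.0790 = 1.72 mmol/kg

DIC = 1.72 mmol/kg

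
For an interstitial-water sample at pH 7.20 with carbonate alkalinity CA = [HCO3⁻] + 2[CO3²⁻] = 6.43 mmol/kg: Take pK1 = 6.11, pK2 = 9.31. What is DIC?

DIC = 6.90 mmol/kg

CA = [HCO3⁻] + 2[CO3²⁻] = (α₁ + 2α₂)·DIC
At pH 7.20: [H⁺]/K1 = 10^-1.09 = 0.081283, K2/[H⁺] = 10^-2.11 = 0.0077625
α₁ = 1/(1 + 0.081283 + 0.0077625) = 1/1.0890 = 0.9182; α₂ = α₁·K2/[H⁺] = 0.007128
α₁ + 2α₂ = 0.9325
DIC = CA / (α₁ + 2α₂) = 6.43 / 0.9325 = 6.90 mmol/kg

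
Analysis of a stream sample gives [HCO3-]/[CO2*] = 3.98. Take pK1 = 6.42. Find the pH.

From K1 = [H⁺][HCO3-]/[CO2*]:  pH = pK1 + log₁₀([HCO3-]/[CO2*])
log₁₀(3.98) = +0.600
pH = 6.42 + (+0.600) = 7.02

pH = 7.02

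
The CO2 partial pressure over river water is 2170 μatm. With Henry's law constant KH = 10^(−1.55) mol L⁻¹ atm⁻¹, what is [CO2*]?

[CO2*] = 61.2 μmol/L

KH = 10^(−1.55) = 2.818×10^-2 mol L⁻¹ atm⁻¹
[CO2*] = KH · pCO2 = 2.818×10^-2 × 2170×10^-6 atm = 6.12×10^-5 mol/L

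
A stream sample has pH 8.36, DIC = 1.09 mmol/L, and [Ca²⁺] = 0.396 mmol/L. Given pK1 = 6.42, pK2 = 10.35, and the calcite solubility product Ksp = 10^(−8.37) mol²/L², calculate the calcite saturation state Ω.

α₂ = 1 / (1 + [H⁺]/K2 + [H⁺]²/(K1K2)) = 1 / (1 + 10^+1.99 + 10^+0.05)
   = 1 / (1 + 97.724 + 1.1220) = 1/99.846 = 0.01002
[CO3²⁻] = α₂ × DIC = 0.01002 × 1.09 = 0.01092 mmol/L = 10.92 μmol/L
Ksp = 10^(−8.37) = 4.266×10^-9
Ω = [Ca²⁺][CO3²⁻]/Ksp = (0.396×10^-3)(1.092×10^-5) / 4.266×10^-9 = 1.01

Ω = 1.01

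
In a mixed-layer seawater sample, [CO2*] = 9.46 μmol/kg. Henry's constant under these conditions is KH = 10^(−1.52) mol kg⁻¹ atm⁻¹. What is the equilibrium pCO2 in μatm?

pCO2 = 313 μatm

KH = 10^(−1.52) = 3.020×10^-2 mol kg⁻¹ atm⁻¹
pCO2 = [CO2*]/KH = 9.46×10^-6 / 3.020×10^-2 = 3.13×10^-4 atm = 313 μatm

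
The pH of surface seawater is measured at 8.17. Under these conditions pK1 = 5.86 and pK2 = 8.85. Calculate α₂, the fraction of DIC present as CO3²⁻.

α₂ = 0.172

α₂ = 1 / (1 + [H⁺]/K2 + [H⁺]²/(K1K2)) = 1 / (1 + 10^+0.68 + 10^-1.63)
   = 1 / (1 + 4.7863 + 0.023442) = 1/5.8097 = 0.1721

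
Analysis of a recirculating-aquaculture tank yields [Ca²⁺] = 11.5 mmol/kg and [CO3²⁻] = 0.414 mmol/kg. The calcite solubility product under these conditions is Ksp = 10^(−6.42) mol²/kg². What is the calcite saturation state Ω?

Ksp = 10^(−6.42) = 3.802×10^-7
Ω = [Ca²⁺][CO3²⁻]/Ksp = (11.5×10^-3)(0.414×10^-3) / 3.802×10^-7 = 12.5

Ω = 12.5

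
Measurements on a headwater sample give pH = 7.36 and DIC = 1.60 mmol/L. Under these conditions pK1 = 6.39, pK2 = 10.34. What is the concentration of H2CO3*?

α₀ = 1 / (1 + K1/[H⁺] + K1K2/[H⁺]²) = 1 / (1 + 10^+0.97 + 10^-2.01)
   = 1 / (1 + 9.3325 + 0.0097724) = 1/10.342 = 0.09669
[CO2*] = α₀ × DIC = 0.09669 × 1.60 = 0.155 mmol/L

[CO2*] = 0.155 mmol/L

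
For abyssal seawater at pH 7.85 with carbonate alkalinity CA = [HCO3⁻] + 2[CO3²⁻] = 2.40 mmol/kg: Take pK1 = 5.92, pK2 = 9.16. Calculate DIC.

CA = [HCO3⁻] + 2[CO3²⁻] = (α₁ + 2α₂)·DIC
At pH 7.85: [H⁺]/K1 = 10^-1.93 = 0.011749, K2/[H⁺] = 10^-1.31 = 0.048978
α₁ = 1/(1 + 0.011749 + 0.048978) = 1/1.0607 = 0.9427; α₂ = α₁·K2/[H⁺] = 0.04617
α₁ + 2α₂ = 1.0351
DIC = CA / (α₁ + 2α₂) = 2.40 / 1.0351 = 2.32 mmol/kg

DIC = 2.32 mmol/kg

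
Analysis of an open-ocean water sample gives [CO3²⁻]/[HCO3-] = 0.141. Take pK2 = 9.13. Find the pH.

From K2 = [H⁺][CO3²⁻]/[HCO3-]:  pH = pK2 + log₁₀([CO3²⁻]/[HCO3-])
log₁₀(0.141) = -0.851
pH = 9.13 + (-0.851) = 8.28

pH = 8.28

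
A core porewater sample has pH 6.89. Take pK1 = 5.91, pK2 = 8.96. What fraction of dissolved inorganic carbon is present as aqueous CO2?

α₀ = 0.0941

α₀ = 1 / (1 + K1/[H⁺] + K1K2/[H⁺]²) = 1 / (1 + 10^+0.98 + 10^-1.09)
   = 1 / (1 + 9.5499 + 0.081283) = 1/10.631 = 0.09406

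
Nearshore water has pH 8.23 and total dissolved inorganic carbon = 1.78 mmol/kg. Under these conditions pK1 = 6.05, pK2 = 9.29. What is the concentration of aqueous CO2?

α₀ = 1 / (1 + K1/[H⁺] + K1K2/[H⁺]²) = 1 / (1 + 10^+2.18 + 10^+1.12)
   = 1 / (1 + 151.36 + 13.183) = 1/165.54 = 0.006041
[CO2*] = α₀ × DIC = 0.006041 × 1.78 = 0.0108 mmol/kg = 10.8 μmol/kg

[CO2*] = 10.8 μmol/kg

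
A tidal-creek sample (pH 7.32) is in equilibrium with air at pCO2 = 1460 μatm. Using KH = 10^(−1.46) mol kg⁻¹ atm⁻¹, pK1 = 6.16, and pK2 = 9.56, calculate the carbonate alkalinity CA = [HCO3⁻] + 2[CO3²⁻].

[CO2*] = KH · pCO2 = 10^(−1.46) × 1460×10^-6 = 5.062×10^-5 mol/kg
α₀ = 1/(1 + K1/[H⁺] + K1K2/[H⁺]²) = 1/(1 + 10^+1.16 + 10^-1.08) = 0.06436
DIC = [CO2*]/α₀ = 5.062×10^-5 / 0.06436 = 0.7866 mmol/kg
CA = (α₁ + 2α₂)·DIC = (0.9303 + 2×0.005353) × 0.7866 = 0.740 mmol/kg

CA = 0.740 mmol/kg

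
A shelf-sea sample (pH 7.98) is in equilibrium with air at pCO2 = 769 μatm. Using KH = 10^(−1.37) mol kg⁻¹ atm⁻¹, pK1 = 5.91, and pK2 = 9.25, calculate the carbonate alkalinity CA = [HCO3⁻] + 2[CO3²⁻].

[CO2*] = KH · pCO2 = 10^(−1.37) × 769×10^-6 = 3.280×10^-5 mol/kg
α₀ = 1/(1 + K1/[H⁺] + K1K2/[H⁺]²) = 1/(1 + 10^+2.07 + 10^+0.80) = 0.008013
DIC = [CO2*]/α₀ = 3.280×10^-5 / 0.008013 = 4.094 mmol/kg
CA = (α₁ + 2α₂)·DIC = (0.9414 + 2×0.05056) × 4.094 = 4.27 mmol/kg

CA = 4.27 mmol/kg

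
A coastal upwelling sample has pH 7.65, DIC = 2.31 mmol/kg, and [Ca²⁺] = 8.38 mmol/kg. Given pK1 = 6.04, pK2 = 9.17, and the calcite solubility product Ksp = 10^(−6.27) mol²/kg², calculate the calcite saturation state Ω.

Ω = 1.03

α₂ = 1 / (1 + [H⁺]/K2 + [H⁺]²/(K1K2)) = 1 / (1 + 10^+1.52 + 10^-0.09)
   = 1 / (1 + 33.113 + 0.81283) = 1/34.926 = 0.02863
[CO3²⁻] = α₂ × DIC = 0.02863 × 2.31 = 0.06614 mmol/kg
Ksp = 10^(−6.27) = 5.370×10^-7
Ω = [Ca²⁺][CO3²⁻]/Ksp = (8.38×10^-3)(6.614×10^-5) / 5.370×10^-7 = 1.03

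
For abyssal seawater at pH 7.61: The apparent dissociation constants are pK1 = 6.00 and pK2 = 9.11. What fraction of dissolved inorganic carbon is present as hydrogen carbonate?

α₁ = 1 / (1 + [H⁺]/K1 + K2/[H⁺]) = 1 / (1 + 10^-1.61 + 10^-1.50)
   = 1 / (1 + 0.024547 + 0.031623) = 1/1.0562 = 0.9468

α₁ = 0.947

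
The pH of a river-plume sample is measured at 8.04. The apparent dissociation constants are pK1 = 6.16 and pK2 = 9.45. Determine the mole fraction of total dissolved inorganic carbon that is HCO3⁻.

α₁ = 0.950

α₁ = 1 / (1 + [H⁺]/K1 + K2/[H⁺]) = 1 / (1 + 10^-1.88 + 10^-1.41)
   = 1 / (1 + 0.013183 + 0.038905) = 1/1.0521 = 0.9505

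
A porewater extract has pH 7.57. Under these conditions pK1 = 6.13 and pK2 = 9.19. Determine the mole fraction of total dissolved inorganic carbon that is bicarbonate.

α₁ = 0.943

α₁ = 1 / (1 + [H⁺]/K1 + K2/[H⁺]) = 1 / (1 + 10^-1.44 + 10^-1.62)
   = 1 / (1 + 0.036308 + 0.023988) = 1/1.0603 = 0.9431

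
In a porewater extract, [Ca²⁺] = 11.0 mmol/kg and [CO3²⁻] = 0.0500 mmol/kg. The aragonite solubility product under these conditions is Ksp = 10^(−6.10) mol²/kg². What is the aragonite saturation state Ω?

Ω = 0.692

Ksp = 10^(−6.10) = 7.943×10^-7
Ω = [Ca²⁺][CO3²⁻]/Ksp = (11.0×10^-3)(0.0500×10^-3) / 7.943×10^-7 = 0.692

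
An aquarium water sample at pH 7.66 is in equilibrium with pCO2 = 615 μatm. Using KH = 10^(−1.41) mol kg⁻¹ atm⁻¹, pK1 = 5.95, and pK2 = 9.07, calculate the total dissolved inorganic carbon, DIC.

DIC = 1.30 mmol/kg

[CO2*] = KH · pCO2 = 10^(−1.41) × 615×10^-6 = 2.393×10^-5 mol/kg
α₀ = 1/(1 + K1/[H⁺] + K1K2/[H⁺]²) = 1/(1 + 10^+1.71 + 10^+0.30) = 0.01842
DIC = [CO2*]/α₀ = 2.393×10^-5 / 0.01842 = 1.30 mmol/kg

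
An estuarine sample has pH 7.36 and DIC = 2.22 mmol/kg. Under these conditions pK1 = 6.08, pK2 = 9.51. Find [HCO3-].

[HCO3⁻] = 2.10 mmol/kg

α₁ = 1 / (1 + [H⁺]/K1 + K2/[H⁺]) = 1 / (1 + 10^-1.28 + 10^-2.15)
   = 1 / (1 + 0.052481 + 0.0070795) = 1/1.0596 = 0.9438
[HCO3⁻] = α₁ × DIC = 0.9438 × 2.22 = 2.10 mmol/kg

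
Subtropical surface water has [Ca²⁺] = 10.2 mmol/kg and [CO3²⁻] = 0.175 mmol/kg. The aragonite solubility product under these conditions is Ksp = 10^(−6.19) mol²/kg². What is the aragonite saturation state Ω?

Ω = 2.76

Ksp = 10^(−6.19) = 6.457×10^-7
Ω = [Ca²⁺][CO3²⁻]/Ksp = (10.2×10^-3)(0.175×10^-3) / 6.457×10^-7 = 2.76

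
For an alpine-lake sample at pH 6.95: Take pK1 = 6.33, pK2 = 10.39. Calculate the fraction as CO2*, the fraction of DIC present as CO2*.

α₀ = 0.193

α₀ = 1 / (1 + K1/[H⁺] + K1K2/[H⁺]²) = 1 / (1 + 10^+0.62 + 10^-2.82)
   = 1 / (1 + 4.1687 + 0.0015136) = 1/5.1702 = 0.1934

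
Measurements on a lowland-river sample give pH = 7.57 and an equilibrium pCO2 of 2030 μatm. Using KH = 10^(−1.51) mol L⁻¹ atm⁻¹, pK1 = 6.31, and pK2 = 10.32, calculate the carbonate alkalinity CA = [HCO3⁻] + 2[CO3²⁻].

CA = 1.15 mmol/L

[CO2*] = KH · pCO2 = 10^(−1.51) × 2030×10^-6 = 6.273×10^-5 mol/L
α₀ = 1/(1 + K1/[H⁺] + K1K2/[H⁺]²) = 1/(1 + 10^+1.26 + 10^-1.49) = 0.05200
DIC = [CO2*]/α₀ = 6.273×10^-5 / 0.05200 = 1.206 mmol/L
CA = (α₁ + 2α₂)·DIC = (0.9463 + 2×0.001683) × 1.206 = 1.15 mmol/L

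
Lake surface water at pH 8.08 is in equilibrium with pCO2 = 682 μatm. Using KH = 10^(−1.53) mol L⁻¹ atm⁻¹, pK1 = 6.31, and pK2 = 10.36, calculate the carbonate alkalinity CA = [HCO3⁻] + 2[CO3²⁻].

CA = 1.20 mmol/L

[CO2*] = KH · pCO2 = 10^(−1.53) × 682×10^-6 = 2.013×10^-5 mol/L
α₀ = 1/(1 + K1/[H⁺] + K1K2/[H⁺]²) = 1/(1 + 10^+1.77 + 10^-0.51) = 0.01661
DIC = [CO2*]/α₀ = 2.013×10^-5 / 0.01661 = 1.212 mmol/L
CA = (α₁ + 2α₂)·DIC = (0.9783 + 2×0.005134) × 1.212 = 1.20 mmol/L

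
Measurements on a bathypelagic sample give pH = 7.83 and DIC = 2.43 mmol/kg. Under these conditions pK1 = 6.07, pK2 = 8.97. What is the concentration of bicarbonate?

α₁ = 1 / (1 + [H⁺]/K1 + K2/[H⁺]) = 1 / (1 + 10^-1.76 + 10^-1.14)
   = 1 / (1 + 0.017378 + 0.072444) = 1/1.0898 = 0.9176
[HCO3⁻] = α₁ × DIC = 0.9176 × 2.43 = 2.23 mmol/kg

[HCO3⁻] = 2.23 mmol/kg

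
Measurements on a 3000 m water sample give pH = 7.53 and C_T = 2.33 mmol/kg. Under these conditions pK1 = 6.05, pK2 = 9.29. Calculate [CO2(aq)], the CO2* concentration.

α₀ = 1 / (1 + K1/[H⁺] + K1K2/[H⁺]²) = 1 / (1 + 10^+1.48 + 10^-0.28)
   = 1 / (1 + 30.200 + 0.52481) = 1/31.724 = 0.03152
[CO2*] = α₀ × DIC = 0.03152 × 2.33 = 0.0734 mmol/kg

[CO2*] = 0.0734 mmol/kg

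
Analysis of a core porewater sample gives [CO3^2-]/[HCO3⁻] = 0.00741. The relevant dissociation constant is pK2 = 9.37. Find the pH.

pH = 7.24

From K2 = [H⁺][CO3^2-]/[HCO3⁻]:  pH = pK2 + log₁₀([CO3^2-]/[HCO3⁻])
log₁₀(0.00741) = -2.130
pH = 9.37 + (-2.130) = 7.24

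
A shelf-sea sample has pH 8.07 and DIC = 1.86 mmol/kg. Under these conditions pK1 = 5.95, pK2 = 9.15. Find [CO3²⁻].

[CO3²⁻] = 0.142 mmol/kg

α₂ = 1 / (1 + [H⁺]/K2 + [H⁺]²/(K1K2)) = 1 / (1 + 10^+1.08 + 10^-1.04)
   = 1 / (1 + 12.023 + 0.091201) = 1/13.114 = 0.07626
[CO3²⁻] = α₂ × DIC = 0.07626 × 1.86 = 0.142 mmol/kg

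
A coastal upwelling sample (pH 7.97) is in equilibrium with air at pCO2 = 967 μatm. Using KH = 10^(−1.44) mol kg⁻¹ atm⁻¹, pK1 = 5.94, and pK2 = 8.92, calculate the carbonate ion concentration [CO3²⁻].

[CO2*] = KH · pCO2 = 10^(−1.44) × 967×10^-6 = 3.511×10^-5 mol/kg
α₀ = 1/(1 + K1/[H⁺] + K1K2/[H⁺]²) = 1/(1 + 10^+2.03 + 10^+1.08) = 0.008321
DIC = [CO2*]/α₀ = 3.511×10^-5 / 0.008321 = 4.219 mmol/kg
[CO3²⁻] = α₂·DIC; α₂ = 0.1000, so [CO3²⁻] = 0.1000 × 4.219 = 0.422 mmol/kg

[CO3²⁻] = 0.422 mmol/kg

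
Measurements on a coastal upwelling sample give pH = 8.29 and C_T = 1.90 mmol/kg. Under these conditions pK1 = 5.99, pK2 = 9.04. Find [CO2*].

[CO2*] = 8.05 μmol/kg

α₀ = 1 / (1 + K1/[H⁺] + K1K2/[H⁺]²) = 1 / (1 + 10^+2.30 + 10^+1.55)
   = 1 / (1 + 199.53 + 35.481) = 1/236.01 = 0.004237
[CO2*] = α₀ × DIC = 0.004237 × 1.90 = 0.00805 mmol/kg = 8.05 μmol/kg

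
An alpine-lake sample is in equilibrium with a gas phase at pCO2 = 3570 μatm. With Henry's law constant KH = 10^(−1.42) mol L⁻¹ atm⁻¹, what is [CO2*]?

[CO2*] = 136 μmol/L

KH = 10^(−1.42) = 3.802×10^-2 mol L⁻¹ atm⁻¹
[CO2*] = KH · pCO2 = 3.802×10^-2 × 3570×10^-6 atm = 1.36×10^-4 mol/L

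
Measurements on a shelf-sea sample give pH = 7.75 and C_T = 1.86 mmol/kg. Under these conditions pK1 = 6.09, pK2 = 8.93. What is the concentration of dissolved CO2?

α₀ = 1 / (1 + K1/[H⁺] + K1K2/[H⁺]²) = 1 / (1 + 10^+1.66 + 10^+0.48)
   = 1 / (1 + 45.709 + 3.0200) = 1/49.729 = 0.02011
[CO2*] = α₀ × DIC = 0.02011 × 1.86 = 0.0374 mmol/kg

[CO2*] = 0.0374 mmol/kg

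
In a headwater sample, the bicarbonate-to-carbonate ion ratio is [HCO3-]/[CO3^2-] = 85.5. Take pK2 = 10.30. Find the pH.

From K2 = [H⁺][CO3^2-]/[HCO3-]:  pH = pK2 − log₁₀([HCO3-]/[CO3^2-])
log₁₀(85.5) = +1.932
pH = 10.30 − (+1.932) = 8.37

pH = 8.37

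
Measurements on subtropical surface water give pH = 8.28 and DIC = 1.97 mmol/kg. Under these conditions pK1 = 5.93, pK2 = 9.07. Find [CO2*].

α₀ = 1 / (1 + K1/[H⁺] + K1K2/[H⁺]²) = 1 / (1 + 10^+2.35 + 10^+1.56)
   = 1 / (1 + 223.87 + 36.308) = 1/261.18 = 0.003829
[CO2*] = α₀ × DIC = 0.003829 × 1.97 = 0.00754 mmol/kg = 7.54 μmol/kg

[CO2*] = 7.54 μmol/kg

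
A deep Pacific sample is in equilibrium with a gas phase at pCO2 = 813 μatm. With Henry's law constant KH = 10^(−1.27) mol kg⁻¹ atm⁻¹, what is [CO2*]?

KH = 10^(−1.27) = 5.370×10^-2 mol kg⁻¹ atm⁻¹
[CO2*] = KH · pCO2 = 5.370×10^-2 × 813×10^-6 atm = 4.37×10^-5 mol/kg

[CO2*] = 43.7 μmol/kg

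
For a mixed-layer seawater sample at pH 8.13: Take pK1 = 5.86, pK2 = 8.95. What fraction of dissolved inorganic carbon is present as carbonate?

α₂ = 1 / (1 + [H⁺]/K2 + [H⁺]²/(K1K2)) = 1 / (1 + 10^+0.82 + 10^-1.45)
   = 1 / (1 + 6.6069 + 0.035481) = 1/7.6424 = 0.1308

α₂ = 0.131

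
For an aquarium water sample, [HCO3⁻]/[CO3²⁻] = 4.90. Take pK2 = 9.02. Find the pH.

pH = 8.33

From K2 = [H⁺][CO3²⁻]/[HCO3⁻]:  pH = pK2 − log₁₀([HCO3⁻]/[CO3²⁻])
log₁₀(4.90) = +0.690
pH = 9.02 − (+0.690) = 8.33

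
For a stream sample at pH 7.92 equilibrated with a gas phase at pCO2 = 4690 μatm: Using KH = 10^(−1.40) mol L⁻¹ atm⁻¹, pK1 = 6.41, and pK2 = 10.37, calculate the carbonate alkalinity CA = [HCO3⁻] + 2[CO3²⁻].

[CO2*] = KH · pCO2 = 10^(−1.40) × 4690×10^-6 = 1.867×10^-4 mol/L
α₀ = 1/(1 + K1/[H⁺] + K1K2/[H⁺]²) = 1/(1 + 10^+1.51 + 10^-0.94) = 0.02987
DIC = [CO2*]/α₀ = 1.867×10^-4 / 0.02987 = 6.250 mmol/L
CA = (α₁ + 2α₂)·DIC = (0.9667 + 2×0.003430) × 6.250 = 6.08 mmol/L

CA = 6.08 mmol/L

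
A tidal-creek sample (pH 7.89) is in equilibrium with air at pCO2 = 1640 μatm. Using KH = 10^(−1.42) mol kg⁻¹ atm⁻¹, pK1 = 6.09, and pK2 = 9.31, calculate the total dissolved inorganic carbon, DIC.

[CO2*] = KH · pCO2 = 10^(−1.42) × 1640×10^-6 = 6.235×10^-5 mol/kg
α₀ = 1/(1 + K1/[H⁺] + K1K2/[H⁺]²) = 1/(1 + 10^+1.80 + 10^+0.38) = 0.01504
DIC = [CO2*]/α₀ = 6.235×10^-5 / 0.01504 = 4.15 mmol/kg

DIC = 4.15 mmol/kg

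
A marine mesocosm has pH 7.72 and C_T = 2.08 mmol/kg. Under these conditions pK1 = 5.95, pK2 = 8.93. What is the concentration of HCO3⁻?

α₁ = 1 / (1 + [H⁺]/K1 + K2/[H⁺]) = 1 / (1 + 10^-1.77 + 10^-1.21)
   = 1 / (1 + 0.016982 + 0.061660) = 1/1.0786 = 0.9271
[HCO3⁻] = α₁ × DIC = 0.9271 × 2.08 = 1.93 mmol/kg

[HCO3⁻] = 1.93 mmol/kg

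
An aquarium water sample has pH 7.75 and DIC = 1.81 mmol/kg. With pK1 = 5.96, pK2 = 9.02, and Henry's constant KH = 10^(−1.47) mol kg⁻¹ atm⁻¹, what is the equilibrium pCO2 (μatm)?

α₀ = 1 / (1 + K1/[H⁺] + K1K2/[H⁺]²) = 1 / (1 + 10^+1.79 + 10^+0.52)
   = 1 / (1 + 61.660 + 3.3113) = 1/65.971 = 0.01516
[CO2*] = α₀ × DIC = 0.01516 × 1.81 = 0.02744 mmol/kg
pCO2 = [CO2*]/KH = 2.744×10^-5 / 3.388×10^-2 = 810 μatm

pCO2 = 810 μatm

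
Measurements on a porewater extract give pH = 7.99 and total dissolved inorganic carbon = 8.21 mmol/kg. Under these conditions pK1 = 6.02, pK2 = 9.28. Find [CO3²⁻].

α₂ = 1 / (1 + [H⁺]/K2 + [H⁺]²/(K1K2)) = 1 / (1 + 10^+1.29 + 10^-0.68)
   = 1 / (1 + 19.498 + 0.20893) = 1/20.707 = 0.04829
[CO3²⁻] = α₂ × DIC = 0.04829 × 8.21 = 0.396 mmol/kg

[CO3²⁻] = 0.396 mmol/kg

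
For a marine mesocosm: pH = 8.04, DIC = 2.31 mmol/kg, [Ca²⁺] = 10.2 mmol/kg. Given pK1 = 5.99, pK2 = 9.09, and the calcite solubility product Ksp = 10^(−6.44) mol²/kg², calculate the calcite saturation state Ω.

α₂ = 1 / (1 + [H⁺]/K2 + [H⁺]²/(K1K2)) = 1 / (1 + 10^+1.05 + 10^-1.00)
   = 1 / (1 + 11.220 + 0.10000) = 1/12.320 = 0.08117
[CO3²⁻] = α₂ × DIC = 0.08117 × 2.31 = 0.1875 mmol/kg
Ksp = 10^(−6.44) = 3.631×10^-7
Ω = [Ca²⁺][CO3²⁻]/Ksp = (10.2×10^-3)(1.875×10^-4) / 3.631×10^-7 = 5.27

Ω = 5.27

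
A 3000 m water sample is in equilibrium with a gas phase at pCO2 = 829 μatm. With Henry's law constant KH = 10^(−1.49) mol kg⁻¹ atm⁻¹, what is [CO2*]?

KH = 10^(−1.49) = 3.236×10^-2 mol kg⁻¹ atm⁻¹
[CO2*] = KH · pCO2 = 3.236×10^-2 × 829×10^-6 atm = 2.68×10^-5 mol/kg

[CO2*] = 26.8 μmol/kg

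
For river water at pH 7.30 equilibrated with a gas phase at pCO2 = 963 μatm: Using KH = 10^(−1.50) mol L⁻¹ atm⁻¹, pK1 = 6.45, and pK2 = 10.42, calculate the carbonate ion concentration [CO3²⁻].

[CO3²⁻] = 0.164 μmol/L

[CO2*] = KH · pCO2 = 10^(−1.50) × 963×10^-6 = 3.045×10^-5 mol/L
α₀ = 1/(1 + K1/[H⁺] + K1K2/[H⁺]²) = 1/(1 + 10^+0.85 + 10^-2.27) = 0.1237
DIC = [CO2*]/α₀ = 3.045×10^-5 / 0.1237 = 0.2462 mmol/L
[CO3²⁻] = α₂·DIC; α₂ = 0.0006642, so [CO3²⁻] = 0.0006642 × 0.2462 = 0.000164 mmol/L = 0.164 μmol/L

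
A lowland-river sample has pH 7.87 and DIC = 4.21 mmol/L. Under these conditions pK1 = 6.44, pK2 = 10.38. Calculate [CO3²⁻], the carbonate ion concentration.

α₂ = 1 / (1 + [H⁺]/K2 + [H⁺]²/(K1K2)) = 1 / (1 + 10^+2.51 + 10^+1.08)
   = 1 / (1 + 323.59 + 12.023) = 1/336.62 = 0.002971
[CO3²⁻] = α₂ × DIC = 0.002971 × 4.21 = 0.0125 mmol/L = 12.5 μmol/L

[CO3²⁻] = 12.5 μmol/L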